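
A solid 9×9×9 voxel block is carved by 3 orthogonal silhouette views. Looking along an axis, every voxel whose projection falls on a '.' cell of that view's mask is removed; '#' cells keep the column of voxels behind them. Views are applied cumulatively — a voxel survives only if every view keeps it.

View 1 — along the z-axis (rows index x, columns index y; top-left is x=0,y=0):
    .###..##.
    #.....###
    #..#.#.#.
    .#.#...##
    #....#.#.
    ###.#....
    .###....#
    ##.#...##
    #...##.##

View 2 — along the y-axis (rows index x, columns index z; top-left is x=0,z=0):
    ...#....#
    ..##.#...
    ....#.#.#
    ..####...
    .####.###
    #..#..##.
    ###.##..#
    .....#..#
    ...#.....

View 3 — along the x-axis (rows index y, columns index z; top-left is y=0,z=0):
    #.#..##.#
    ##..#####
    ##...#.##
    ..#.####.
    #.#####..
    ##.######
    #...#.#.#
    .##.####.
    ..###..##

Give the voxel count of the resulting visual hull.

initial block: 9^3 = 729
V1 z: intersect with XY mask (38 set) -- 342 left
V2 y: intersect with XZ mask (32 set) -- 126 left
V3 x: intersect with YZ mask (51 set) -- 78 left

78 voxels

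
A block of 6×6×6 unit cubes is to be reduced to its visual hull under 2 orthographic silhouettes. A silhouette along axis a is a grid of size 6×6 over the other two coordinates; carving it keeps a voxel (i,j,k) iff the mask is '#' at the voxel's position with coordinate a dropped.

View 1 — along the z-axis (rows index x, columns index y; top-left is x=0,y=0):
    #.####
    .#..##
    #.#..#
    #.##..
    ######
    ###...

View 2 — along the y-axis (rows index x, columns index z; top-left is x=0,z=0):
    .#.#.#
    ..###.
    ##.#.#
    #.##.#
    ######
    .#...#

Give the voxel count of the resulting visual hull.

initial block: 6^3 = 216
after view 1 [z-axis, 23 of 36 cells solid] → remaining = 138
after view 2 [y-axis, 22 of 36 cells solid] → remaining = 90

90 voxels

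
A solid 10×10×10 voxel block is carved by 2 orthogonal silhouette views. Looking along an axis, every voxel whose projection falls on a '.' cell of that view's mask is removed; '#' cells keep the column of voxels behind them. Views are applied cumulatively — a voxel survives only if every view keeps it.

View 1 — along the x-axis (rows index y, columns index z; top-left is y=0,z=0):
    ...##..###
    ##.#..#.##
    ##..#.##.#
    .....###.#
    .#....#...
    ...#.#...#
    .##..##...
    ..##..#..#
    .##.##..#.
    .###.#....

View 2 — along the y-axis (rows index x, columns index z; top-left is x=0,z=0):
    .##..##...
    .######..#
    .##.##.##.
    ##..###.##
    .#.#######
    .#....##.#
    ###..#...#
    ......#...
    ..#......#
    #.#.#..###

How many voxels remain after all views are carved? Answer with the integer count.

start: 10×10×10 = 1000 voxels
after view 1 [x-axis, 43 of 100 cells solid] → remaining = 430
after view 2 [y-axis, 50 of 100 cells solid] → remaining = 229

voxel count = 229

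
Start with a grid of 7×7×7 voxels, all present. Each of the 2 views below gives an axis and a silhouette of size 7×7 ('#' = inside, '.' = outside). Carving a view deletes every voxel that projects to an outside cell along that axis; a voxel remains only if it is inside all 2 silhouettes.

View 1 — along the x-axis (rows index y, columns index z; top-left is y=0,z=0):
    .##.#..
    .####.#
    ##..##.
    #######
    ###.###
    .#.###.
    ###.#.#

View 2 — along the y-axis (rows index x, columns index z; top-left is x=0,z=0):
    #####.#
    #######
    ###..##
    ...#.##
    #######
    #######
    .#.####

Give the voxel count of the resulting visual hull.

remaining voxels: 192

full grid |V| = 343
step 1: project along x, AND mask (34/49) → |grid| = 238
step 2: project along y, AND mask (40/49) → |grid| = 192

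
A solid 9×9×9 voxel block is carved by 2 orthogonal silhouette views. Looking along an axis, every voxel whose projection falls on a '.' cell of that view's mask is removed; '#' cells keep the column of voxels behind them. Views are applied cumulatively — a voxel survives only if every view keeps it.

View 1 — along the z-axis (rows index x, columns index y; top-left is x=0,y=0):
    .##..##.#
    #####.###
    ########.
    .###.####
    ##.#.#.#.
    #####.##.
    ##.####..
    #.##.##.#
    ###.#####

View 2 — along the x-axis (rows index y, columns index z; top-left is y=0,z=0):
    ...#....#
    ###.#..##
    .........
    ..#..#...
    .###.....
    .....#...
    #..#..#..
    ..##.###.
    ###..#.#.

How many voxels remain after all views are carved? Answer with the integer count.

full grid |V| = 729
step 1: project along z, AND mask (60/81) → |grid| = 540
step 2: project along x, AND mask (27/81) → |grid| = 177

voxel count = 177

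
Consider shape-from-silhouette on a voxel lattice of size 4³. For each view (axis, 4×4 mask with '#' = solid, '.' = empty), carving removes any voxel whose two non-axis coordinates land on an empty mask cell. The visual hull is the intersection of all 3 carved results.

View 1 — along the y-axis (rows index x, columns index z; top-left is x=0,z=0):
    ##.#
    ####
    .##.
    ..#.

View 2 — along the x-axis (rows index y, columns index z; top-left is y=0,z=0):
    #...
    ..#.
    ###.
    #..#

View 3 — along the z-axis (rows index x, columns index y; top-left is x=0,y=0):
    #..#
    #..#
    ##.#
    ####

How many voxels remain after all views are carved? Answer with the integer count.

full grid |V| = 64
V1 y: intersect with XZ mask (10 set) -- 40 left
V2 x: intersect with YZ mask (7 set) -- 17 left
V3 z: intersect with XY mask (11 set) -- 9 left

9 voxels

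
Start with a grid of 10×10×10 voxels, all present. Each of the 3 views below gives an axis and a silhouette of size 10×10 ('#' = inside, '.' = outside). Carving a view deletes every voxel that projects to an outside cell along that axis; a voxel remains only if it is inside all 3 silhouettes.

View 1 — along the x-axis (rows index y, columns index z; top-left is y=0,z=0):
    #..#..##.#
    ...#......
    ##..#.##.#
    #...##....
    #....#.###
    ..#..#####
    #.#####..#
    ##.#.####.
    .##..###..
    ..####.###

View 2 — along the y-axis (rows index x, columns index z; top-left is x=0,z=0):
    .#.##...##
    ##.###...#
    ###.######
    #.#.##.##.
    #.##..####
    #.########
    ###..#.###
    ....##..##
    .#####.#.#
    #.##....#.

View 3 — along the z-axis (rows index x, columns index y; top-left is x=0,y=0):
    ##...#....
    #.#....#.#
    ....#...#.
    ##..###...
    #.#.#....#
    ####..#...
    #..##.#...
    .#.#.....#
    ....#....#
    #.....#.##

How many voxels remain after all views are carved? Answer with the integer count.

121 voxels

before carving: 1000 voxels (10×10×10)
step 1: project along x, AND mask (52/100) → |grid| = 520
step 2: project along y, AND mask (64/100) → |grid| = 332
step 3: project along z, AND mask (36/100) → |grid| = 121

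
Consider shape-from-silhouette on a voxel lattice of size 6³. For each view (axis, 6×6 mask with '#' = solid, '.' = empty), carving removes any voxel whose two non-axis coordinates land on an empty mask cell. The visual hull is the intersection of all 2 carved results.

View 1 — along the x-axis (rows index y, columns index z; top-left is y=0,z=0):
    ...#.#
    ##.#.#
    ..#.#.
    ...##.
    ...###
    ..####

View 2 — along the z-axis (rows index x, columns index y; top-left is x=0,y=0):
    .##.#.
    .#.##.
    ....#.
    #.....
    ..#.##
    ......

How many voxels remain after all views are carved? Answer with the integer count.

voxel count = 32

initial block: 6^3 = 216
step 1: project along x, AND mask (17/36) → |grid| = 102
step 2: project along z, AND mask (11/36) → |grid| = 32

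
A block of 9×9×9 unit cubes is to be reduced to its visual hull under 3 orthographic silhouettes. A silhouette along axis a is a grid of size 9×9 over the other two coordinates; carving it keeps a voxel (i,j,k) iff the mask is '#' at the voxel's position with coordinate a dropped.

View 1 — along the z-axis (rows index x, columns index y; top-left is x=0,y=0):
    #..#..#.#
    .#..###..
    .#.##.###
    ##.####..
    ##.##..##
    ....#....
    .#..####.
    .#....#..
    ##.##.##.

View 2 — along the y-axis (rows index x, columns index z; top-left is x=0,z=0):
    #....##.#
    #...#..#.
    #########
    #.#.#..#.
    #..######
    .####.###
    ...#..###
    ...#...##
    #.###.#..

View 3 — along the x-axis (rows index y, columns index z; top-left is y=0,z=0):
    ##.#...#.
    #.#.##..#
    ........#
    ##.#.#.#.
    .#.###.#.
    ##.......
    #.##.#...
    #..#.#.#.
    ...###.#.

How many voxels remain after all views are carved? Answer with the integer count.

full grid |V| = 729
V1 z: intersect with XY mask (40 set) -- 360 left
V2 y: intersect with XZ mask (46 set) -- 211 left
V3 x: intersect with YZ mask (34 set) -- 100 left

|visual hull| = 100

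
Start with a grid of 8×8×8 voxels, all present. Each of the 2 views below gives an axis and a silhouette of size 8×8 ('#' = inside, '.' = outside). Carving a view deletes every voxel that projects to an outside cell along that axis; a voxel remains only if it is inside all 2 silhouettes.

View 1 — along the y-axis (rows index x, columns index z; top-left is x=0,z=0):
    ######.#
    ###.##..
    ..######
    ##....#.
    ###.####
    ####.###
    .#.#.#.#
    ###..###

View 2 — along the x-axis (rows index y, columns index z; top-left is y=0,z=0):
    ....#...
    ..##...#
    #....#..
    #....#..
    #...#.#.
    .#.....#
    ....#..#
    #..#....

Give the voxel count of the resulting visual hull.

full grid |V| = 512
  1. axis=1 (XZ plane), |mask|=45  ⇒  voxels=360
  2. axis=0 (YZ plane), |mask|=17  ⇒  voxels=94

94 voxels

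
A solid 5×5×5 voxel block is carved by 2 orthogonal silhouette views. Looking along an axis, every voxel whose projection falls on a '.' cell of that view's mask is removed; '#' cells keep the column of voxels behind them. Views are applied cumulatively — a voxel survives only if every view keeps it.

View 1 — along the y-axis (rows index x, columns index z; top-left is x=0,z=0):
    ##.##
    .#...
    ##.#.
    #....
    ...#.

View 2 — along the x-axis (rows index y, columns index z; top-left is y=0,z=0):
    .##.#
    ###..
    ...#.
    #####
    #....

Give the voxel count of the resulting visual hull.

voxel count = 26

start: 5×5×5 = 125 voxels
[1] y-view keeps 10 columns → grid now 50
[2] x-view keeps 13 columns → grid now 26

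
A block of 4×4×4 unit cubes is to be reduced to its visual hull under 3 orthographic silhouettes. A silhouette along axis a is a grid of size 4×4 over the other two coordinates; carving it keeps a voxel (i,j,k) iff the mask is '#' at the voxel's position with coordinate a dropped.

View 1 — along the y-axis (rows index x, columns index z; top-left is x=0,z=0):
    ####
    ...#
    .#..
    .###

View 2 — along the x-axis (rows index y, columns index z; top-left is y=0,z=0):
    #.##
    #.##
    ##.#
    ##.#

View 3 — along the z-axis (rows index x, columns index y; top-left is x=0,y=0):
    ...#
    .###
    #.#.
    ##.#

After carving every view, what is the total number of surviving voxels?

before carving: 64 voxels (4×4×4)
carve view 1 (along y, XZ-mask fill 9/16): 36 voxels remain
carve view 2 (along x, YZ-mask fill 12/16): 26 voxels remain
carve view 3 (along z, XY-mask fill 9/16): 13 voxels remain

|visual hull| = 13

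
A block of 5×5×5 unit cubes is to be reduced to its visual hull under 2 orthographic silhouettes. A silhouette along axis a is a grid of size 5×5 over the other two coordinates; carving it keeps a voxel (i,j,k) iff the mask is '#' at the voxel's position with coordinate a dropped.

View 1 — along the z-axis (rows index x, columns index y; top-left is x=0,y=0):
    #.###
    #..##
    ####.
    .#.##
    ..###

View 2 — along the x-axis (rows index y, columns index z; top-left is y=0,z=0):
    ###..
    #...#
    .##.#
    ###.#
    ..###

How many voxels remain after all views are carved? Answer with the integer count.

|visual hull| = 54

full grid |V| = 125
  1. axis=2 (XY plane), |mask|=17  ⇒  voxels=85
  2. axis=0 (YZ plane), |mask|=15  ⇒  voxels=54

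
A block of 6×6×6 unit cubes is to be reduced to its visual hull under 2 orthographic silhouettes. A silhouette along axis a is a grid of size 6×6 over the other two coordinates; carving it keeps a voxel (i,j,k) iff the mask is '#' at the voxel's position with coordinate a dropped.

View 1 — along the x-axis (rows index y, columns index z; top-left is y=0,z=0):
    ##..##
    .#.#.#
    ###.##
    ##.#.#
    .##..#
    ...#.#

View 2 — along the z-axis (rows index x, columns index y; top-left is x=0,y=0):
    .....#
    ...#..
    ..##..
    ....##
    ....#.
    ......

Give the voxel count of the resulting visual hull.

before carving: 216 voxels (6×6×6)
carve view 1 (along x, YZ-mask fill 21/36): 126 voxels remain
carve view 2 (along z, XY-mask fill 7/36): 23 voxels remain

remaining voxels: 23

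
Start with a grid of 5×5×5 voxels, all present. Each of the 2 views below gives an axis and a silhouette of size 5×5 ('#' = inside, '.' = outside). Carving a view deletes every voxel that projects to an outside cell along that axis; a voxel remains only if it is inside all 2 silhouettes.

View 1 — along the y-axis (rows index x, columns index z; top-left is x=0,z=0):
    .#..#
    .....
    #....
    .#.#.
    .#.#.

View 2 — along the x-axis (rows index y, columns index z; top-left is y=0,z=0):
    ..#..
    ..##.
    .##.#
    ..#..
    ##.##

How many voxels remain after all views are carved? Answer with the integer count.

full grid |V| = 125
[1] y-view keeps 7 columns → grid now 35
[2] x-view keeps 11 columns → grid now 13

13 voxels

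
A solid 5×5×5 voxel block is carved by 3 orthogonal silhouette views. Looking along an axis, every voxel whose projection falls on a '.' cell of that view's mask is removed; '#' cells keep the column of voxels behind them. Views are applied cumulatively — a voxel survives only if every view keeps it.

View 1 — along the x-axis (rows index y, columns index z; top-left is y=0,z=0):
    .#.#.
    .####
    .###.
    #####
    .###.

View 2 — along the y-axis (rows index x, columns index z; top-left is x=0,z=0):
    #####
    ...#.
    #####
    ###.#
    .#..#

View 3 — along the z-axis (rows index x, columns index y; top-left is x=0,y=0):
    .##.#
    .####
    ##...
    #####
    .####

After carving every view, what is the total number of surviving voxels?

voxel count = 38

start: 5×5×5 = 125 voxels
[1] x-view keeps 17 columns → grid now 85
[2] y-view keeps 17 columns → grid now 58
[3] z-view keeps 18 columns → grid now 38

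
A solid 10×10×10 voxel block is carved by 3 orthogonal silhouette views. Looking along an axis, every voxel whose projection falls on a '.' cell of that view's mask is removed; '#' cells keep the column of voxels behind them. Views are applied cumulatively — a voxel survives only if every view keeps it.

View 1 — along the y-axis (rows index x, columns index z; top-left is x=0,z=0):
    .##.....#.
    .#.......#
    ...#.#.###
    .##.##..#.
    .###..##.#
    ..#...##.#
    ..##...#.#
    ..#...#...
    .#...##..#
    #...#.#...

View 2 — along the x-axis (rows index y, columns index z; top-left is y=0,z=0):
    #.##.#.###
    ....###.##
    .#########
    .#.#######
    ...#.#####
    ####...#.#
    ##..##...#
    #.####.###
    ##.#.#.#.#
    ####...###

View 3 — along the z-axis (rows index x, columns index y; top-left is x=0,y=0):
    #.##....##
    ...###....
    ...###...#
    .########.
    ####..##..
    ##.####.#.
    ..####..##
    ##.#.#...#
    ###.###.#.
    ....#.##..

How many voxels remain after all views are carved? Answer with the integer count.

before carving: 1000 voxels (10×10×10)
[1] y-view keeps 38 columns → grid now 380
[2] x-view keeps 67 columns → grid now 257
[3] z-view keeps 54 columns → grid now 149

149 voxels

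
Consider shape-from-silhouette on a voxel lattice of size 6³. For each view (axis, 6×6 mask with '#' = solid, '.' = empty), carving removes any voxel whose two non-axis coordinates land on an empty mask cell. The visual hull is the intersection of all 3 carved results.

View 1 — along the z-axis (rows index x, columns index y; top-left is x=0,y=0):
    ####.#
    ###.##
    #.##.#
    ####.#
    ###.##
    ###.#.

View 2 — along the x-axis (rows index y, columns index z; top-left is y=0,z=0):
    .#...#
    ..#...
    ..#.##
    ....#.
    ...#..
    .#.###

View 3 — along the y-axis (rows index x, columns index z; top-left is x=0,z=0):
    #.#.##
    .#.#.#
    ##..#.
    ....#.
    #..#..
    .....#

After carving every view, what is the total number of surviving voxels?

initial block: 6^3 = 216
step 1: project along z, AND mask (28/36) → |grid| = 168
step 2: project along x, AND mask (12/36) → |grid| = 61
step 3: project along y, AND mask (14/36) → |grid| = 27

|visual hull| = 27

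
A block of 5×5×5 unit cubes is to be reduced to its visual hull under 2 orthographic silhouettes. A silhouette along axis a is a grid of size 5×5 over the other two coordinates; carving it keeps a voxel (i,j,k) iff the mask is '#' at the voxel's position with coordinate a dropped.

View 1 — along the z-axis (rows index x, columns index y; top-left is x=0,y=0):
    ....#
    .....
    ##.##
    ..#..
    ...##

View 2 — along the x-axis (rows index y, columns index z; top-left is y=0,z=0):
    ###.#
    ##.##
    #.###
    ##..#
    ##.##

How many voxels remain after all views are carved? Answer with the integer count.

start: 5×5×5 = 125 voxels
[1] z-view keeps 8 columns → grid now 40
[2] x-view keeps 19 columns → grid now 30

30 voxels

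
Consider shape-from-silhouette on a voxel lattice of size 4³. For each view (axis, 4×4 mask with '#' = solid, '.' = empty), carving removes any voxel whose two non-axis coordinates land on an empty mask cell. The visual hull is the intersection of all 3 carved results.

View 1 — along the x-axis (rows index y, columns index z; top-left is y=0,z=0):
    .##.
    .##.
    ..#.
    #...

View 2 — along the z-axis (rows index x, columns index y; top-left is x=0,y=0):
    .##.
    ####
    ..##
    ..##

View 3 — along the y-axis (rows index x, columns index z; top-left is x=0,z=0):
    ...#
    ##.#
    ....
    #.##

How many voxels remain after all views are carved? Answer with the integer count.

full grid |V| = 64
  1. axis=0 (YZ plane), |mask|=6  ⇒  voxels=24
  2. axis=2 (XY plane), |mask|=10  ⇒  voxels=13
  3. axis=1 (XZ plane), |mask|=7  ⇒  voxels=5

voxel count = 5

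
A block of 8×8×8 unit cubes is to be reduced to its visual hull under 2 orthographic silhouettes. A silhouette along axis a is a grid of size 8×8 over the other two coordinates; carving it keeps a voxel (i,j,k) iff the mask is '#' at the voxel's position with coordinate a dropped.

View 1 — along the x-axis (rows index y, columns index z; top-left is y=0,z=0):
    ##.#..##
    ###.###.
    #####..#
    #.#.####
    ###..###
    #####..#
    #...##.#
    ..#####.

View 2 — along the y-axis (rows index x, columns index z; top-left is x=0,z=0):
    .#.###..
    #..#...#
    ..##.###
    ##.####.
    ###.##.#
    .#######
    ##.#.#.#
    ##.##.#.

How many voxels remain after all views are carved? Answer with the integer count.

before carving: 512 voxels (8×8×8)
after view 1 [x-axis, 44 of 64 cells solid] → remaining = 352
after view 2 [y-axis, 41 of 64 cells solid] → remaining = 221

voxel count = 221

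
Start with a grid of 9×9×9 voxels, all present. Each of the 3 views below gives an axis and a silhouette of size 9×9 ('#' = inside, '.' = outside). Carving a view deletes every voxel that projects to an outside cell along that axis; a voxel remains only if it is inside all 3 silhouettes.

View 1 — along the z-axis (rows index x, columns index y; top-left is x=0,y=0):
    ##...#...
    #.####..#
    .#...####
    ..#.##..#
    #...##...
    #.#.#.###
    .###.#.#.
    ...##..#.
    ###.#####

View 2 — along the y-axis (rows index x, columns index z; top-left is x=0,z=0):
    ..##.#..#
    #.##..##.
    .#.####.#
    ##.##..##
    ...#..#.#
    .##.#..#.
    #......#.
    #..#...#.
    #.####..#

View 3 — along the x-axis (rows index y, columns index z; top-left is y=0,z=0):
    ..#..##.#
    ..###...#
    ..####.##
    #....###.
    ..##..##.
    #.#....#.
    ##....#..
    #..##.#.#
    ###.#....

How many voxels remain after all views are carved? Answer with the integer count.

97 voxels

initial block: 9^3 = 729
  1. axis=2 (XY plane), |mask|=43  ⇒  voxels=387
  2. axis=1 (XZ plane), |mask|=39  ⇒  voxels=196
  3. axis=0 (YZ plane), |mask|=37  ⇒  voxels=97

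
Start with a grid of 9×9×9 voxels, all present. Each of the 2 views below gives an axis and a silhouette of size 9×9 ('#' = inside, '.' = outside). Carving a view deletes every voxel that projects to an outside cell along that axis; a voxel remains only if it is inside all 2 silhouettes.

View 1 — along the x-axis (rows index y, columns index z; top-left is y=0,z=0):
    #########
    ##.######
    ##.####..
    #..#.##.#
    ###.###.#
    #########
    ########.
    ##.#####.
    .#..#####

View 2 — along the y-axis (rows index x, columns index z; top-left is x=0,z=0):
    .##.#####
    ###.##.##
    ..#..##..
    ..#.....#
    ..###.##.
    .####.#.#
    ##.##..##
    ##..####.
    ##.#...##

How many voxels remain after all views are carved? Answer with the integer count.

initial block: 9^3 = 729
step 1: project along x, AND mask (65/81) → |grid| = 585
step 2: project along y, AND mask (47/81) → |grid| = 333

voxel count = 333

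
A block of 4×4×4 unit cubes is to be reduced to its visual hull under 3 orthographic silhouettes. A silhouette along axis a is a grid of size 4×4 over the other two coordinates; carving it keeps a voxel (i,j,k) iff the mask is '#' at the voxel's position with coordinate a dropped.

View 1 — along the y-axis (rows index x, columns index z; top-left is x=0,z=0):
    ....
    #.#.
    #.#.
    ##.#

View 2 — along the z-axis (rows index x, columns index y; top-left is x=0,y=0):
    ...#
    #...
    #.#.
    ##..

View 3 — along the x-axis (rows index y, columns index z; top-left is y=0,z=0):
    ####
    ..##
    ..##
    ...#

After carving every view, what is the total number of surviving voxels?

9 voxels

before carving: 64 voxels (4×4×4)
after view 1 [y-axis, 7 of 16 cells solid] → remaining = 28
after view 2 [z-axis, 6 of 16 cells solid] → remaining = 12
after view 3 [x-axis, 9 of 16 cells solid] → remaining = 9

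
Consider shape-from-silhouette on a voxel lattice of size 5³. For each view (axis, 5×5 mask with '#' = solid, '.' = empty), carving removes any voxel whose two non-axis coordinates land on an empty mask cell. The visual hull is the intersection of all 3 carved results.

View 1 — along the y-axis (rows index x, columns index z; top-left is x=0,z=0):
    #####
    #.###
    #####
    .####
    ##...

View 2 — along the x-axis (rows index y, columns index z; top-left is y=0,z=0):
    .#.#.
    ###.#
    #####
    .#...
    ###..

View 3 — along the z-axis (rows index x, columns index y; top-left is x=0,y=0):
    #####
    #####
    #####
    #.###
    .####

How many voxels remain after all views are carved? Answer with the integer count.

start: 5×5×5 = 125 voxels
after view 1 [y-axis, 20 of 25 cells solid] → remaining = 100
after view 2 [x-axis, 15 of 25 cells solid] → remaining = 60
after view 3 [z-axis, 23 of 25 cells solid] → remaining = 56

|visual hull| = 56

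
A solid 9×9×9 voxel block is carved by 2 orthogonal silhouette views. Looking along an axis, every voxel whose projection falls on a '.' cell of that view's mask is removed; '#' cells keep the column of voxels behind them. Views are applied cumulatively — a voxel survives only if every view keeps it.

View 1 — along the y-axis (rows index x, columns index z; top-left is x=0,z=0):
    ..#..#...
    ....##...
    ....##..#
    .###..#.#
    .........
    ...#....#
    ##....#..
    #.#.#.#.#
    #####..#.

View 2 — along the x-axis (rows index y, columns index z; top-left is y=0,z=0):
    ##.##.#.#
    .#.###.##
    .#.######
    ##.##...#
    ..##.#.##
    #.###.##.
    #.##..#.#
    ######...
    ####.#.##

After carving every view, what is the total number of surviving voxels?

remaining voxels: 167

start: 9×9×9 = 729 voxels
carve view 1 (along y, XZ-mask fill 28/81): 252 voxels remain
carve view 2 (along x, YZ-mask fill 53/81): 167 voxels remain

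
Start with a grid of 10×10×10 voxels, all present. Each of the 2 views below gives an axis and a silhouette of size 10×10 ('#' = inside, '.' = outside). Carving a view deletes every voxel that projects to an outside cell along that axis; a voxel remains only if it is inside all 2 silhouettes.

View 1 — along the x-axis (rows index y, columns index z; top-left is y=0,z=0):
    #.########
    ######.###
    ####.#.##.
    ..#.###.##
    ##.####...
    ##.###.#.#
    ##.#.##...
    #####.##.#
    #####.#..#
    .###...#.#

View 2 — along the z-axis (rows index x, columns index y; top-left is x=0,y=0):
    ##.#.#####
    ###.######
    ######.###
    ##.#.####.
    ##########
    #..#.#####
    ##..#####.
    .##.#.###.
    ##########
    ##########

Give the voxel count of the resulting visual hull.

full grid |V| = 1000
carve view 1 (along x, YZ-mask fill 69/100): 690 voxels remain
carve view 2 (along z, XY-mask fill 83/100): 581 voxels remain

581 voxels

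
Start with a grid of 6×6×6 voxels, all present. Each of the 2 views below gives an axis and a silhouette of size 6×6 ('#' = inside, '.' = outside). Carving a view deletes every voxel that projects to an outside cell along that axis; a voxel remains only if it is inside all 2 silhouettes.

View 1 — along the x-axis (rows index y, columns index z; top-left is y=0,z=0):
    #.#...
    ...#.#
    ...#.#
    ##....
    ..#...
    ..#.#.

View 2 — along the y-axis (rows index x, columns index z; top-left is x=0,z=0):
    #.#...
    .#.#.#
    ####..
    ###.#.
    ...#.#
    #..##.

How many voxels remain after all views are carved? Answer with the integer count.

start: 6×6×6 = 216 voxels
step 1: project along x, AND mask (11/36) → |grid| = 66
step 2: project along y, AND mask (18/36) → |grid| = 34

voxel count = 34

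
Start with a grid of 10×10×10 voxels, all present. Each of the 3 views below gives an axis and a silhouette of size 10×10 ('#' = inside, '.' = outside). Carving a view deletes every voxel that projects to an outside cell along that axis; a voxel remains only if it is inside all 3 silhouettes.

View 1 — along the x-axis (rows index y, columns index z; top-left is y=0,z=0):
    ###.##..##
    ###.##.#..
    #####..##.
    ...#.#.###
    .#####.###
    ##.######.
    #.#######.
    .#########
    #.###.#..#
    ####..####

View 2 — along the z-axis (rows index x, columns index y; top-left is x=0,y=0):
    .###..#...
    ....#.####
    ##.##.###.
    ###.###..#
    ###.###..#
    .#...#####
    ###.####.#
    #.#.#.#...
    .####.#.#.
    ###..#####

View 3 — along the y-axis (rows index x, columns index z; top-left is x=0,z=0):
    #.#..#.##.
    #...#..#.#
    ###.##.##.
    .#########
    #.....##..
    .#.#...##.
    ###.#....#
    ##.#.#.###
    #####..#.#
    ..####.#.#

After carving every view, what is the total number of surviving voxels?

start: 10×10×10 = 1000 voxels
step 1: project along x, AND mask (72/100) → |grid| = 720
step 2: project along z, AND mask (62/100) → |grid| = 453
step 3: project along y, AND mask (57/100) → |grid| = 263

voxel count = 263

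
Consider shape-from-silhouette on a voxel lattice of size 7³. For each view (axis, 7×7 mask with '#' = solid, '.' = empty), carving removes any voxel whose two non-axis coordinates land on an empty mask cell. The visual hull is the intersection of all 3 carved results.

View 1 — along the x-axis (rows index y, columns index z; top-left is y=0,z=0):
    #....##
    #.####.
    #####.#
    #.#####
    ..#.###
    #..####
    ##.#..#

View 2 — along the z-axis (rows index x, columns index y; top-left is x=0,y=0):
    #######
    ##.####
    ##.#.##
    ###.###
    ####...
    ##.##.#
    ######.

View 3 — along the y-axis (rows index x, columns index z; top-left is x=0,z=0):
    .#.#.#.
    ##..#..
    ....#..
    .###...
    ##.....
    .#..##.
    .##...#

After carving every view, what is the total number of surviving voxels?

|visual hull| = 57

start: 7×7×7 = 343 voxels
  1. axis=0 (YZ plane), |mask|=33  ⇒  voxels=231
  2. axis=2 (XY plane), |mask|=39  ⇒  voxels=181
  3. axis=1 (XZ plane), |mask|=18  ⇒  voxels=57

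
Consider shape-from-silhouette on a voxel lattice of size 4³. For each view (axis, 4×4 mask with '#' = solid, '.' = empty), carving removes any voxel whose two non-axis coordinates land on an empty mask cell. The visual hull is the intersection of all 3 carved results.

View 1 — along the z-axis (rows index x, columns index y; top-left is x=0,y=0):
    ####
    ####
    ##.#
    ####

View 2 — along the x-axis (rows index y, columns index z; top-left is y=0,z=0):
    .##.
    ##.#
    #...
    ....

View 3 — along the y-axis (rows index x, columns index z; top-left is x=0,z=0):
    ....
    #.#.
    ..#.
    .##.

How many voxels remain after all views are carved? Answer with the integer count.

start: 4×4×4 = 64 voxels
step 1: project along z, AND mask (15/16) → |grid| = 60
step 2: project along x, AND mask (6/16) → |grid| = 23
step 3: project along y, AND mask (5/16) → |grid| = 7

remaining voxels: 7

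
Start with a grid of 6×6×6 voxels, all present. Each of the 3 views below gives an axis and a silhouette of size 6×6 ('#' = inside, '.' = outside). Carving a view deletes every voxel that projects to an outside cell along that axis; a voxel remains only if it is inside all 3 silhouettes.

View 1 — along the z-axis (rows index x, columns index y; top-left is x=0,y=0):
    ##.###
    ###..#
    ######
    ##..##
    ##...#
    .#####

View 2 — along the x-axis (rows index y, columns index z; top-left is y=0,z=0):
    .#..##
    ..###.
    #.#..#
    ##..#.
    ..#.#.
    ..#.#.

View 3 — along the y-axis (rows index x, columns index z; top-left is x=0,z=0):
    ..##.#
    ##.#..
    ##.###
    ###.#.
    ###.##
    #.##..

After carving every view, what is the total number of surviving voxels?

full grid |V| = 216
step 1: project along z, AND mask (27/36) → |grid| = 162
step 2: project along x, AND mask (16/36) → |grid| = 71
step 3: project along y, AND mask (23/36) → |grid| = 42

remaining voxels: 42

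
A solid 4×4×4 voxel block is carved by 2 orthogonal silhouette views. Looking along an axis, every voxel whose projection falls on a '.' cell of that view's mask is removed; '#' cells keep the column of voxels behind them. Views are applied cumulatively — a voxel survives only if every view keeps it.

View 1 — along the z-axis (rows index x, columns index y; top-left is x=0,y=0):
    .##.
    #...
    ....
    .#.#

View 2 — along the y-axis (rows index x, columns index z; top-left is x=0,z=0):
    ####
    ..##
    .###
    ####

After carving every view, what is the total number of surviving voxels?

initial block: 4^3 = 64
[1] z-view keeps 5 columns → grid now 20
[2] y-view keeps 13 columns → grid now 18

|visual hull| = 18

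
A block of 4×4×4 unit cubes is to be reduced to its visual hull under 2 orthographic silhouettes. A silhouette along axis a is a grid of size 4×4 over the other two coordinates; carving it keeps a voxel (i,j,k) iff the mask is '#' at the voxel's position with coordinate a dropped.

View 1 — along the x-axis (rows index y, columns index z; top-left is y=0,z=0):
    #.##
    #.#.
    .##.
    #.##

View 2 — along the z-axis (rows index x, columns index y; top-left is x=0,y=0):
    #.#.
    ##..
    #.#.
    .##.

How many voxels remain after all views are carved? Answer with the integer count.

before carving: 64 voxels (4×4×4)
step 1: project along x, AND mask (10/16) → |grid| = 40
step 2: project along z, AND mask (8/16) → |grid| = 19

|visual hull| = 19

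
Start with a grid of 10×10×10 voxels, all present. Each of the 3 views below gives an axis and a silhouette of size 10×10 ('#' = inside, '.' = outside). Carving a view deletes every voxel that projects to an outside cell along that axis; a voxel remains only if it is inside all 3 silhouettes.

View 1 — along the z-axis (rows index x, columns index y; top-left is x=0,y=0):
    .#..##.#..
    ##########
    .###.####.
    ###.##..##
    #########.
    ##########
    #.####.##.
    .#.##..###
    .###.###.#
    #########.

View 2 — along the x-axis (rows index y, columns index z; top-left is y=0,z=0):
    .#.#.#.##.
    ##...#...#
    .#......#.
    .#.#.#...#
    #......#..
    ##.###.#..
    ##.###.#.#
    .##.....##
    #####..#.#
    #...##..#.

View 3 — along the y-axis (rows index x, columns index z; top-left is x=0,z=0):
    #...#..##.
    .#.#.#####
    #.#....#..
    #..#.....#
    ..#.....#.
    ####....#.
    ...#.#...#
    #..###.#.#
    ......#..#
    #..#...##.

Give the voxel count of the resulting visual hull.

voxel count = 138

full grid |V| = 1000
carve view 1 (along z, XY-mask fill 76/100): 760 voxels remain
carve view 2 (along x, YZ-mask fill 45/100): 338 voxels remain
carve view 3 (along y, XZ-mask fill 39/100): 138 voxels remain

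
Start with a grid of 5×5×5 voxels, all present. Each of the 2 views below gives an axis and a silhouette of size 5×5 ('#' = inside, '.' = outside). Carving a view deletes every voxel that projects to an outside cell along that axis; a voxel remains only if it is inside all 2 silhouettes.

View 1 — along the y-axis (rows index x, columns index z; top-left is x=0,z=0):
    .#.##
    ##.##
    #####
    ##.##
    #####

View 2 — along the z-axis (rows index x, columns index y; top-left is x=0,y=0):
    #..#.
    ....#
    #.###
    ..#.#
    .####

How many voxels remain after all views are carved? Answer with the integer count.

initial block: 5^3 = 125
[1] y-view keeps 21 columns → grid now 105
[2] z-view keeps 13 columns → grid now 58

|visual hull| = 58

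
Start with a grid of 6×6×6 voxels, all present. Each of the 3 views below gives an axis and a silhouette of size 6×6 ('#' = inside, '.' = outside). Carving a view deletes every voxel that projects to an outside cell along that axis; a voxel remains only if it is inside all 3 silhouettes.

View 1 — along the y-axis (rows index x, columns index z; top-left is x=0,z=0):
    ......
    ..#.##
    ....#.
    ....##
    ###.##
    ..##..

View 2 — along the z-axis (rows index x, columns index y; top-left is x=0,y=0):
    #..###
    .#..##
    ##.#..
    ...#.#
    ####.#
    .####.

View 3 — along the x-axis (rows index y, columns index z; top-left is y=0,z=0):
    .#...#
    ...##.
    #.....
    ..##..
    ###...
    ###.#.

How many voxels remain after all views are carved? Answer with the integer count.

remaining voxels: 19

start: 6×6×6 = 216 voxels
step 1: project along y, AND mask (13/36) → |grid| = 78
step 2: project along z, AND mask (21/36) → |grid| = 49
step 3: project along x, AND mask (14/36) → |grid| = 19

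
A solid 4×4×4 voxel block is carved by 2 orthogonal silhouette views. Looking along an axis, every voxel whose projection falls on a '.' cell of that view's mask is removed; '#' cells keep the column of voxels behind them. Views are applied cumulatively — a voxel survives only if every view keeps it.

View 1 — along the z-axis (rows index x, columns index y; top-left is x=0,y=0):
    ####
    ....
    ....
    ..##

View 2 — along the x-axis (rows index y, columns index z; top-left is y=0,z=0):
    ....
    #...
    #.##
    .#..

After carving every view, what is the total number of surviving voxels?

initial block: 4^3 = 64
carve view 1 (along z, XY-mask fill 6/16): 24 voxels remain
carve view 2 (along x, YZ-mask fill 5/16): 9 voxels remain

voxel count = 9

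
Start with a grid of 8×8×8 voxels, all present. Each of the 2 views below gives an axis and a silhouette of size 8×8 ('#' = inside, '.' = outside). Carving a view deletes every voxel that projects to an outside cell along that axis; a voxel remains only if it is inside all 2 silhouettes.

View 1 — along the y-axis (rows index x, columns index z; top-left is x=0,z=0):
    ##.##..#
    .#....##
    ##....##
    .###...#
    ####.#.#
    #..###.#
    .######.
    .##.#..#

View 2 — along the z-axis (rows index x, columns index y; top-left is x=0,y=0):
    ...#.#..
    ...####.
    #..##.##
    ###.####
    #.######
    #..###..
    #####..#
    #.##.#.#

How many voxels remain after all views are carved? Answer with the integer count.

remaining voxels: 188

before carving: 512 voxels (8×8×8)
V1 y: intersect with XZ mask (37 set) -- 296 left
V2 z: intersect with XY mask (40 set) -- 188 left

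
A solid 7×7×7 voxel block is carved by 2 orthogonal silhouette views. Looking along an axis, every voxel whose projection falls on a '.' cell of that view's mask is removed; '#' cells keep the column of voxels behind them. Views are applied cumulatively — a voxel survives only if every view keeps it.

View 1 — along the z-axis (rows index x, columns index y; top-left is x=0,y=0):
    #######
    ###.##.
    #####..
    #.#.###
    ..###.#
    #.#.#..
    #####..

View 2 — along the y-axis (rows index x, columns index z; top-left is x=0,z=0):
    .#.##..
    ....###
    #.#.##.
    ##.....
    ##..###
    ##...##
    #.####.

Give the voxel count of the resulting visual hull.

remaining voxels: 123

start: 7×7×7 = 343 voxels
  1. axis=2 (XY plane), |mask|=34  ⇒  voxels=238
  2. axis=1 (XZ plane), |mask|=26  ⇒  voxels=123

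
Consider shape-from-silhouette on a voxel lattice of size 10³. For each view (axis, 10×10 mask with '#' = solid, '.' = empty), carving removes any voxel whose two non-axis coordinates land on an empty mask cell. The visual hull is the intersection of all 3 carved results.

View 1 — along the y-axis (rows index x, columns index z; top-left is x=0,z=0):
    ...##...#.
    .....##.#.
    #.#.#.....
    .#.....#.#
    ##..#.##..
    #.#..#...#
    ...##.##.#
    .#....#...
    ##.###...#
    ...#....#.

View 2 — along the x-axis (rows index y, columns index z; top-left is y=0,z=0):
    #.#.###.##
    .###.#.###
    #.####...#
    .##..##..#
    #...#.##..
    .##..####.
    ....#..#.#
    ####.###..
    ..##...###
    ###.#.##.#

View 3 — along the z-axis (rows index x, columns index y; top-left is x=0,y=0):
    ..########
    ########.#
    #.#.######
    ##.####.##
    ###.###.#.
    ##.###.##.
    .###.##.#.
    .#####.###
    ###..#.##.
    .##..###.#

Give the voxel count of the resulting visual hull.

remaining voxels: 143

before carving: 1000 voxels (10×10×10)
V1 y: intersect with XZ mask (36 set) -- 360 left
V2 x: intersect with YZ mask (57 set) -- 200 left
V3 z: intersect with XY mask (73 set) -- 143 left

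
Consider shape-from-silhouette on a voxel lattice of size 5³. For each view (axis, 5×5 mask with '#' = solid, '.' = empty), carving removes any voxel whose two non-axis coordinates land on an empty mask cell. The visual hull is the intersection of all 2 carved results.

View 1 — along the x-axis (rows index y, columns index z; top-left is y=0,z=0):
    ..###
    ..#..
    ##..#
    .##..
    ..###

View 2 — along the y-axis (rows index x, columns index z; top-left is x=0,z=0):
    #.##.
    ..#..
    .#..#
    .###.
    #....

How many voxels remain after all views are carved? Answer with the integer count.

before carving: 125 voxels (5×5×5)
after view 1 [x-axis, 12 of 25 cells solid] → remaining = 60
after view 2 [y-axis, 10 of 25 cells solid] → remaining = 25

voxel count = 25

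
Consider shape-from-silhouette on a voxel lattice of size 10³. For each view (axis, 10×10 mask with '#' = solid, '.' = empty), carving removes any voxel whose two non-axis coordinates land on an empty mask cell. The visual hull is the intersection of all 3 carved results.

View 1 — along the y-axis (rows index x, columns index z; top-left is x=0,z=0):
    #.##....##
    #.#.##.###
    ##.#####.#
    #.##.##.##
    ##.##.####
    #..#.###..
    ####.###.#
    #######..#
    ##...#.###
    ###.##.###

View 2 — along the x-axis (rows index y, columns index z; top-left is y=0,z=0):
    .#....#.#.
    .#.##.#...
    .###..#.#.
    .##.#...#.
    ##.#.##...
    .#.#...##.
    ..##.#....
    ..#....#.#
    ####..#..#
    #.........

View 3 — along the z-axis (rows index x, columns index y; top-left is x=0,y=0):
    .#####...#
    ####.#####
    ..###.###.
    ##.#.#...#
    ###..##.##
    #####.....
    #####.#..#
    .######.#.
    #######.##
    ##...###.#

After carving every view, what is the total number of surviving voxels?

initial block: 10^3 = 1000
after view 1 [y-axis, 70 of 100 cells solid] → remaining = 700
after view 2 [x-axis, 38 of 100 cells solid] → remaining = 256
after view 3 [z-axis, 67 of 100 cells solid] → remaining = 166

voxel count = 166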